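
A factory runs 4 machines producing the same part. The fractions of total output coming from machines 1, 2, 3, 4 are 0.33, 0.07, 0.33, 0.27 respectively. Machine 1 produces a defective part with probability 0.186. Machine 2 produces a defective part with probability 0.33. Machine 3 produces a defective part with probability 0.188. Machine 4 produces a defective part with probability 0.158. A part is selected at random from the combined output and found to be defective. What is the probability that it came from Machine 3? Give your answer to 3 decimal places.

Posterior probability ≈ 0.328

P(defective|M1) = 0.186; P(defective|M2) = 0.33; P(defective|M3) = 0.188; P(defective|M4) = 0.158.
Prior × likelihood for each source: 0.33·0.186=0.06138, 0.07·0.33=0.02310, 0.33·0.188=0.06204, 0.27·0.158=0.04266. Summing gives P(defective) = 0.18918.
P(Machine 3 | defective) = 0.06204 / 0.18918 = 0.328.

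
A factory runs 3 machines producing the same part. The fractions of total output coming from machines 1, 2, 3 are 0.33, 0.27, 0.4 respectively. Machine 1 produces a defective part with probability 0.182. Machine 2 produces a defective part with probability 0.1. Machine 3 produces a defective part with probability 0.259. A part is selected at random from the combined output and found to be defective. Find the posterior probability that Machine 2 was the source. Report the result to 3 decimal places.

Posterior probability ≈ 0.142

P(defective|M1) = 0.182; P(defective|M2) = 0.1; P(defective|M3) = 0.259.
Prior × likelihood for each source: 0.33·0.182=0.06006, 0.27·0.1=0.02700, 0.4·0.259=0.1036. Summing gives P(defective) = 0.19066.
P(Machine 2 | defective) = 0.02700 / 0.19066 = 0.142.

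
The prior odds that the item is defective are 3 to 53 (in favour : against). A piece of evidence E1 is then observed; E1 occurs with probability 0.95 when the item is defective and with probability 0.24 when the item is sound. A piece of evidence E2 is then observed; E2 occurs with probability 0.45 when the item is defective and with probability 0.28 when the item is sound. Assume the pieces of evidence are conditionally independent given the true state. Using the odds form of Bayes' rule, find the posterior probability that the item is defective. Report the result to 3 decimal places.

Posterior probability ≈ 0.265

Prior odds = 3/53 = 0.056604. In log-odds, ln(0.056604) = -2.8717.
Add log likelihood ratios: ln(3.9583) + ln(1.6071) = 1.8503.
Posterior log-odds = -1.0214, so posterior odds = exp(-1.0214) = 0.36009. Converting, P(H|E) = 0.36009/1.3601 = 0.265.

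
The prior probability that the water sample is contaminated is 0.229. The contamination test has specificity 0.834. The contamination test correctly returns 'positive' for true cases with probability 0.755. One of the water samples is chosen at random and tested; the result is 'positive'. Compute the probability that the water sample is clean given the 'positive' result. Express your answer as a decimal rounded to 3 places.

Write H for 'the water sample is contaminated'. Prior odds H:¬H = 0.229/0.771 = 0.29702. For the 'positive' outcome, the likelihood ratio is 0.755/0.166 = 4.5482.
Posterior odds = 0.29702 × 4.5482 = 1.3509, so P(H|E) = 1.3509/(1+1.3509) = 0.575. Then P(¬H|E) = 1 − 0.575 = 0.425.

P(¬H | E) ≈ 0.425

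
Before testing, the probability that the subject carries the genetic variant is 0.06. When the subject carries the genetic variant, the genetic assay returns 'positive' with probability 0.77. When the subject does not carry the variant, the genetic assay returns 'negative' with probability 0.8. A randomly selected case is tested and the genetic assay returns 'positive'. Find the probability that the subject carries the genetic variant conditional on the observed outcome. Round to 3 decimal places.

Let H be the event that the subject carries the genetic variant. P(H) = 0.06, so P(¬H) = 0.94. With E the 'positive' result, P(E|H) = 0.77 and P(E|¬H) = 0.2.
P(E) = 0.77·0.06 + 0.2·0.94 = 0.046200 + 0.18800 = 0.23420.
By Bayes' theorem, P(H|E) = 0.046200 / 0.23420 = 0.197.

P(H | E) ≈ 0.197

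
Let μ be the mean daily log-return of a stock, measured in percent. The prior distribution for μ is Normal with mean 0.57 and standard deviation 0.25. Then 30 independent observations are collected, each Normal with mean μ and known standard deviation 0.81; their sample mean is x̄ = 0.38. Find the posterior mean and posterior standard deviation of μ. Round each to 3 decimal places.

With known σ, the Normal prior is conjugate. Weight on the data is w = (n/σ²)/(n/σ² + 1/τ₀²) = 45.7247/(45.7247+16.0000) = 0.74078.
Posterior mean = w·x̄ + (1−w)·μ₀ = 0.74078·0.38 + 0.25922·0.57 = 0.429. Posterior variance = 1/(45.7247+16.0000) = 0.0162010, so SD = 0.127.

Posterior mean ≈ 0.429; posterior SD ≈ 0.127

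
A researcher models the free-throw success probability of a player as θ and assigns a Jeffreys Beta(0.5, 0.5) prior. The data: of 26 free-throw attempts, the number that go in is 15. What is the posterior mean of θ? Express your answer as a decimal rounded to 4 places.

The binomial likelihood is conjugate to the Beta prior: with 15 successes and 11 failures, the posterior is Beta(0.5+15, 0.5+11) = Beta(15.5, 11.5).
Posterior mean = α/(α+β) = 15.5/27 = 0.5741.

Posterior mean ≈ 0.5741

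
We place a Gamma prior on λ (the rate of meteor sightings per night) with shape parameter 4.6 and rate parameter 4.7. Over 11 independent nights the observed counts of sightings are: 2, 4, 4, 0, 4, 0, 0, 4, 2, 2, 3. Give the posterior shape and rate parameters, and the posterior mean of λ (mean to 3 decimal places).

The Poisson likelihood adds the total count to the shape and the number of exposure periods to the rate. Here ∑xᵢ = 25 and n = 11, so shape 4.6→29.6 and rate 4.7→15.7.
Posterior mean = shape/rate = 29.6/15.7 = 1.885.

Posterior: Gamma(shape=29.6, rate=15.7); mean ≈ 1.885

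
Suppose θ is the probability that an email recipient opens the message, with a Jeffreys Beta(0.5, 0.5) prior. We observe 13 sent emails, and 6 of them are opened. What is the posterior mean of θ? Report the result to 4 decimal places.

Posterior mean ≈ 0.4643

The binomial likelihood is conjugate to the Beta prior: with 6 successes and 7 failures, the posterior is Beta(0.5+6, 0.5+7) = Beta(6.5, 7.5).
E[θ | data] = 6.5/(6.5+7.5) = 0.4643.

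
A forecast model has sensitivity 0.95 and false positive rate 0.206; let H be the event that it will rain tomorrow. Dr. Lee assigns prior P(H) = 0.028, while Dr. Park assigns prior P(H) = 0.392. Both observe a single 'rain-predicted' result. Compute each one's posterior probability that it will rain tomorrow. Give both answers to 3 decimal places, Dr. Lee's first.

Dr. Lee: 0.117; Dr. Park: 0.748

The likelihood ratio for a 'rain-predicted' result is 0.95/0.206 = 4.6117.
Dr. Lee: prior odds 0.028/0.972 = 0.028807; posterior odds 0.13285; posterior probability 0.117.
Dr. Park: prior odds 0.392/0.608 = 0.64474; posterior odds 2.9733; posterior probability 0.748.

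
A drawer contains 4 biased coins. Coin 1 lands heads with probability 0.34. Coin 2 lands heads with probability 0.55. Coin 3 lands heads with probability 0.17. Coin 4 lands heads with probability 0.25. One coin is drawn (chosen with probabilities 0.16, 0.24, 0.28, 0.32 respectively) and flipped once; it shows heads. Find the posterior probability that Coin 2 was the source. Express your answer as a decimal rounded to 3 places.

Posterior probability ≈ 0.420

P(heads|C1) = 0.34; P(heads|C2) = 0.55; P(heads|C3) = 0.17; P(heads|C4) = 0.25.
Prior × likelihood for each source: 0.16·0.34=0.05440, 0.24·0.55=0.1320, 0.28·0.17=0.04760, 0.32·0.25=0.08000. Summing gives P(heads) = 0.31400.
P(Coin 2 | heads) = 0.1320 / 0.31400 = 0.420.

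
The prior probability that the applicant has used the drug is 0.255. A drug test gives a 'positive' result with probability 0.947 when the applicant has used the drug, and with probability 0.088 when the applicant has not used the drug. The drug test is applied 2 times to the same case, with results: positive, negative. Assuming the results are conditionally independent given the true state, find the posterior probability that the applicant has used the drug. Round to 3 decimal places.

With H the event that the applicant has used the drug, the joint likelihood of the observed sequence is P(data|H) = 0.947·0.053 = 0.050191 and P(data|¬H) = 0.088·0.912 = 0.080256.
Bayes: P(H|data) = 0.255·0.050191 / (0.255·0.050191 + 0.745·0.080256) = 0.012799/0.072589 = 0.1763.

Posterior P(H) ≈ 0.176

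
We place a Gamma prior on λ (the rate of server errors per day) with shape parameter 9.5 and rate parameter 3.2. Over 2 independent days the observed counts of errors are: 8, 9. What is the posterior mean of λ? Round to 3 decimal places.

Posterior mean ≈ 5.096

Total count ∑xᵢ = 17 over n = 2 days.
Gamma is conjugate to the Poisson likelihood: posterior is Gamma(shape = 9.5+17 = 26.5, rate = 3.2+2 = 5.2).
Posterior mean = shape/rate = 26.5/5.2 = 5.096.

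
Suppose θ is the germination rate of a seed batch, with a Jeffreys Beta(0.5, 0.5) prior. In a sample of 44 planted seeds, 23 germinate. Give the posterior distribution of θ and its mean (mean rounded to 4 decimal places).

The binomial likelihood is conjugate to the Beta prior: with 23 successes and 21 failures, the posterior is Beta(0.5+23, 0.5+21) = Beta(23.5, 21.5).
Posterior mean = α/(α+β) = 23.5/45 = 0.5222.

Posterior: Beta(23.5, 21.5); mean ≈ 0.5222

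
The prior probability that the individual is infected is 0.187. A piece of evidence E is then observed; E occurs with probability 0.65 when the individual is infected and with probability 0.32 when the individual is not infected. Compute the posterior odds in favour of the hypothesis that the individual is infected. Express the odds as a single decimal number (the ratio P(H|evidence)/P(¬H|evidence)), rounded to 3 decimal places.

Posterior odds ≈ 0.467

Prior odds = 0.187/(1−0.187) = 0.23001. In log-odds, ln(0.23001) = -1.4696.
Add log likelihood ratio: ln(2.0312) = 0.70865.
Posterior log-odds = -0.76097, so posterior odds = exp(-0.76097) = 0.46721.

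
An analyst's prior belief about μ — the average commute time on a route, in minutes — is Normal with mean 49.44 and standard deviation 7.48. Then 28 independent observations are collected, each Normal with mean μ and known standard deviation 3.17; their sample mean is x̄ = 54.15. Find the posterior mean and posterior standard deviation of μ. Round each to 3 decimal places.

Posterior mean ≈ 54.120; posterior SD ≈ 0.597

Prior precision 1/τ₀² = 1/7.48² = 0.0178730; data precision n/σ² = 28/3.17² = 2.78637.
Posterior precision = 0.0178730 + 2.78637 = 2.80425, giving posterior SD = 1/√2.80425 = 0.597.
Posterior mean = (0.0178730·49.44 + 2.78637·54.15) / 2.80425 = 54.120.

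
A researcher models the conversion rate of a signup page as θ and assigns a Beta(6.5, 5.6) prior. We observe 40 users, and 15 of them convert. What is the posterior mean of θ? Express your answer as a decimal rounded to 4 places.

The binomial likelihood is conjugate to the Beta prior: with 15 successes and 25 failures, the posterior is Beta(6.5+15, 5.6+25) = Beta(21.5, 30.6).
E[θ | data] = 21.5/(21.5+30.6) = 0.4127.

Posterior mean ≈ 0.4127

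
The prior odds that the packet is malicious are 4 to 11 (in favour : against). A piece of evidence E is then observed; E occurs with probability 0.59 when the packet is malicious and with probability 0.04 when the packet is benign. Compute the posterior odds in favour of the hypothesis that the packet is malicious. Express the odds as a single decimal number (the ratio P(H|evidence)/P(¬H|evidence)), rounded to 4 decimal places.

Prior odds = 4/11 = 0.36364.
Likelihood ratio for E = 0.59/0.04 = 14.750.
Posterior odds = prior odds × LR = 5.3636.

Posterior odds ≈ 5.3636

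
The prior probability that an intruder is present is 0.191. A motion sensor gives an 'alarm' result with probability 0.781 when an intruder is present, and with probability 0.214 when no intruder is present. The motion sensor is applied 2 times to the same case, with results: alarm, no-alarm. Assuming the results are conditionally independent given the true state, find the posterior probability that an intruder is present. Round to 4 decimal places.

With H the event that an intruder is present, the joint likelihood of the observed sequence is P(data|H) = 0.781·0.219 = 0.17104 and P(data|¬H) = 0.214·0.786 = 0.16820.
Bayes: P(H|data) = 0.191·0.17104 / (0.191·0.17104 + 0.809·0.16820) = 0.032668/0.16875 = 0.1936.

Posterior P(H) ≈ 0.1936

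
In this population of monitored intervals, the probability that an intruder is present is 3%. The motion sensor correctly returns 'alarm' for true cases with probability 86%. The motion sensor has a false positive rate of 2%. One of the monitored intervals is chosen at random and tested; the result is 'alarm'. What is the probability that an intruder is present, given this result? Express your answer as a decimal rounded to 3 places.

Let H be the event that an intruder is present. P(H) = 0.03, so P(¬H) = 0.97. With E the 'alarm' result, P(E|H) = 0.86 and P(E|¬H) = 0.02.
P(E) = 0.86·0.03 + 0.02·0.97 = 0.025800 + 0.019400 = 0.045200.
By Bayes' theorem, P(H|E) = 0.025800 / 0.045200 = 0.571.

P(H | E) ≈ 0.571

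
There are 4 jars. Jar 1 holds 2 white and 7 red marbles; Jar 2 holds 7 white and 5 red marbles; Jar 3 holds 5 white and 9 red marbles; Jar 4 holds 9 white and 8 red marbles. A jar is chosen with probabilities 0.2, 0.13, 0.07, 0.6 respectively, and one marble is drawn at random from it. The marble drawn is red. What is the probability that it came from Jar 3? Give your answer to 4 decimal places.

Tabulate prior·likelihood by source: [1] prior 0.2, lik 0.7778, product 0.1556; [2] prior 0.13, lik 0.4167, product 0.05417; [3] prior 0.07, lik 0.6429, product 0.04500; [4] prior 0.6, lik 0.4706, product 0.2824.
Normalizing constant = 0.53708; the posterior for Jar 3 is its product over the sum, 0.04500/0.53708 = 0.0838.

Posterior probability ≈ 0.0838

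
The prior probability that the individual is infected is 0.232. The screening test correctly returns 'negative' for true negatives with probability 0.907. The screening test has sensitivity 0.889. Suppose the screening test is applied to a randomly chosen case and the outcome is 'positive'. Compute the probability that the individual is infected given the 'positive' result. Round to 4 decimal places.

Write H for 'the individual is infected'. Prior odds H:¬H = 0.232/0.768 = 0.30208. For the 'positive' outcome, the likelihood ratio is 0.889/0.093 = 9.5591.
Posterior odds = 0.30208 × 9.5591 = 2.8877, so P(H|E) = 2.8877/(1+2.8877) = 0.7428.

P(H | E) ≈ 0.7428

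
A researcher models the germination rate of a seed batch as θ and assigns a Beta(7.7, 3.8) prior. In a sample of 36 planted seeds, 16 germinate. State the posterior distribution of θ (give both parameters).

Observing 16 successes and 20 failures updates Beta(7.7, 3.8) by adding the success and failure counts to the two shape parameters: α = 7.7+16 = 23.7, β = 3.8+20 = 23.8.

Posterior: Beta(23.7, 23.8)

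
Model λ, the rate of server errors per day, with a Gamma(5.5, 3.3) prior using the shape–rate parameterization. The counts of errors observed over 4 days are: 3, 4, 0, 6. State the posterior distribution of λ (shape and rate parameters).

Posterior: Gamma(shape=18.5, rate=7.3)

Total count ∑xᵢ = 13 over n = 4 days.
Gamma is conjugate to the Poisson likelihood: posterior is Gamma(shape = 5.5+13 = 18.5, rate = 3.3+4 = 7.3).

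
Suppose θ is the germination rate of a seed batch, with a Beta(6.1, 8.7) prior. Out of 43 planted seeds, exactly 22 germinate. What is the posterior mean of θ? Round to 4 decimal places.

The binomial likelihood is conjugate to the Beta prior: with 22 successes and 21 failures, the posterior is Beta(6.1+22, 8.7+21) = Beta(28.1, 29.7).
Posterior mean = α/(α+β) = 28.1/57.8 = 0.4862.

Posterior mean ≈ 0.4862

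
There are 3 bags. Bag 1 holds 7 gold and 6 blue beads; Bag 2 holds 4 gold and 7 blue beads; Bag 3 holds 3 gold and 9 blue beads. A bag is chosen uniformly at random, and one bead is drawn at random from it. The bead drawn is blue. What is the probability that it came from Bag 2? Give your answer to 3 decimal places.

Posterior probability ≈ 0.344

P(blue|Bag 1) = 0.4615; P(blue|Bag 2) = 0.6364; P(blue|Bag 3) = 0.75.
Prior × likelihood for each source: 0.333333·0.4615=0.1538, 0.333333·0.6364=0.2121, 0.333333·0.75=0.2500. Summing gives P(blue) = 0.61597.
P(Bag 2 | blue) = 0.2121 / 0.61597 = 0.344.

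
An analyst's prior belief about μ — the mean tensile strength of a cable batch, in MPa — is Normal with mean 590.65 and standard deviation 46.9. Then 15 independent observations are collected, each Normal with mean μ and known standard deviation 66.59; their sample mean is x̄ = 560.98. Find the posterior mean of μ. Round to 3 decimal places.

Posterior mean ≈ 564.495

With known σ, the Normal prior is conjugate. Weight on the data is w = (n/σ²)/(n/σ² + 1/τ₀²) = 0.00338278/(0.00338278+0.00045463) = 0.88153.
Posterior mean = w·x̄ + (1−w)·μ₀ = 0.88153·560.98 + 0.11847·590.65 = 564.495.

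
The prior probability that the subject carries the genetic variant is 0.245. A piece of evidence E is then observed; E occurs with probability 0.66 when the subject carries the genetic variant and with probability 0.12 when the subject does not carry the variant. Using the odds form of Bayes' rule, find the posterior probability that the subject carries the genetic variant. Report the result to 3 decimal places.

Posterior probability ≈ 0.641

Prior odds = 0.245/(1−0.245) = 0.32450. In log-odds, ln(0.32450) = -1.1255.
Add log likelihood ratio: ln(5.5000) = 1.7047.
Posterior log-odds = 0.57929, so posterior odds = exp(0.57929) = 1.7848. Converting, P(H|E) = 1.7848/2.7848 = 0.641.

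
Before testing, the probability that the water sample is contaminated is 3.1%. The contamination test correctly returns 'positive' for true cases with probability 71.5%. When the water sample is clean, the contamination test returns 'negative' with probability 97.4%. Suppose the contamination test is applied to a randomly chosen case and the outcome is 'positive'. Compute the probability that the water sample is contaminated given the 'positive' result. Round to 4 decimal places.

P(H | E) ≈ 0.4680

Let H be the event that the water sample is contaminated. P(H) = 0.031, so P(¬H) = 0.969. With E the 'positive' result, P(E|H) = 0.715 and P(E|¬H) = 0.026.
P(E) = 0.715·0.031 + 0.026·0.969 = 0.022165 + 0.025194 = 0.047359.
By Bayes' theorem, P(H|E) = 0.022165 / 0.047359 = 0.4680.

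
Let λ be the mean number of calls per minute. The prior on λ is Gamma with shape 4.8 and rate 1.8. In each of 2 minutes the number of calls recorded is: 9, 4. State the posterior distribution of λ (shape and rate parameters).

The Poisson likelihood adds the total count to the shape and the number of exposure periods to the rate. Here ∑xᵢ = 13 and n = 2, so shape 4.8→17.8 and rate 1.8→3.8.

Posterior: Gamma(shape=17.8, rate=3.8)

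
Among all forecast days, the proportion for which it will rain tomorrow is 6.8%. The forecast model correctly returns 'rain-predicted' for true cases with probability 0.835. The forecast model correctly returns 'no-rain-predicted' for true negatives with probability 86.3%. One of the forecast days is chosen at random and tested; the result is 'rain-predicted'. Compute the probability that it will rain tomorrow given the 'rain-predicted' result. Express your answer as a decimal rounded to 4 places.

Let H be the event that it will rain tomorrow. P(H) = 0.068, so P(¬H) = 0.932. With E the 'rain-predicted' result, P(E|H) = 0.835 and P(E|¬H) = 0.137.
P(E) = 0.835·0.068 + 0.137·0.932 = 0.056780 + 0.12768 = 0.18446.
By Bayes' theorem, P(H|E) = 0.056780 / 0.18446 = 0.3078.

P(H | E) ≈ 0.3078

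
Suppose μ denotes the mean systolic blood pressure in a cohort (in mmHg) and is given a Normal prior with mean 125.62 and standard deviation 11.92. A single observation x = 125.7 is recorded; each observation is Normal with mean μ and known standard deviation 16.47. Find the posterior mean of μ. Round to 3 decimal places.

Posterior mean ≈ 125.647

With known σ, the Normal prior is conjugate. Weight on the data is w = (n/σ²)/(n/σ² + 1/τ₀²) = 0.00368649/(0.00368649+0.00703797) = 0.34375.
Posterior mean = w·x̄ + (1−w)·μ₀ = 0.34375·125.7 + 0.65625·125.62 = 125.647.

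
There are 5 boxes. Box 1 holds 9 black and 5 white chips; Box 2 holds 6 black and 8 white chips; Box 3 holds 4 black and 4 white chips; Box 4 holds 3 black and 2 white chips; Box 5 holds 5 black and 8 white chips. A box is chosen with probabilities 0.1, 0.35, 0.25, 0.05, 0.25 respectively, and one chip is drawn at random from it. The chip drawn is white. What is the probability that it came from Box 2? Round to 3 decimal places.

Posterior probability ≈ 0.374

Tabulate prior·likelihood by source: [1] prior 0.1, lik 0.3571, product 0.03571; [2] prior 0.35, lik 0.5714, product 0.2000; [3] prior 0.25, lik 0.5, product 0.1250; [4] prior 0.05, lik 0.4, product 0.02000; [5] prior 0.25, lik 0.6154, product 0.1538.
Normalizing constant = 0.53456; the posterior for Box 2 is its product over the sum, 0.2000/0.53456 = 0.374.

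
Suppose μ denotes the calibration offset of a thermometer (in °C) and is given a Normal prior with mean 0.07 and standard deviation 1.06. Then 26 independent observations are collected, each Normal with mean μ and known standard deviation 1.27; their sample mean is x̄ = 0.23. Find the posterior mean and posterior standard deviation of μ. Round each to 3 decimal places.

Prior precision 1/τ₀² = 1/1.06² = 0.889996; data precision n/σ² = 26/1.27² = 16.1200.
Posterior precision = 0.889996 + 16.1200 = 17.0100, giving posterior SD = 1/√17.0100 = 0.242.
Posterior mean = (0.889996·0.07 + 16.1200·0.23) / 17.0100 = 0.222.

Posterior mean ≈ 0.222; posterior SD ≈ 0.242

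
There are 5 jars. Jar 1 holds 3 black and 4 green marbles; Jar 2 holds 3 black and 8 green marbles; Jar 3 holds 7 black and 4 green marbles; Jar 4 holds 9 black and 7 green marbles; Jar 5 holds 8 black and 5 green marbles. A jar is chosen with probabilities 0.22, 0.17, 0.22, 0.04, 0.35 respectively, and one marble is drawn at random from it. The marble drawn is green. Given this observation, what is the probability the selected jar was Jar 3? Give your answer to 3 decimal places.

Posterior probability ≈ 0.166

P(green|Jar 1) = 0.5714; P(green|Jar 2) = 0.7273; P(green|Jar 3) = 0.3636; P(green|Jar 4) = 0.4375; P(green|Jar 5) = 0.3846.
Prior × likelihood for each source: 0.22·0.5714=0.1257, 0.17·0.7273=0.1236, 0.22·0.3636=0.08000, 0.04·0.4375=0.01750, 0.35·0.3846=0.1346. Summing gives P(green) = 0.48147.
P(Jar 3 | green) = 0.08000 / 0.48147 = 0.166.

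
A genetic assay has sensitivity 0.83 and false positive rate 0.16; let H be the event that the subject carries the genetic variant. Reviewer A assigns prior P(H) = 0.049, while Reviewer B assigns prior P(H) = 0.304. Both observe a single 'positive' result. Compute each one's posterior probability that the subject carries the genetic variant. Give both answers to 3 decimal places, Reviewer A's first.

P('+'|H) = 0.83, P('+'|¬H) = 0.16.
Reviewer A: numerator 0.83·0.049 = 0.040670; evidence = 0.040670+0.16·0.951 = 0.19283; posterior = 0.211.
Reviewer B: numerator 0.83·0.304 = 0.25232; evidence = 0.25232+0.16·0.696 = 0.36368; posterior = 0.694.

Reviewer A: 0.211; Reviewer B: 0.694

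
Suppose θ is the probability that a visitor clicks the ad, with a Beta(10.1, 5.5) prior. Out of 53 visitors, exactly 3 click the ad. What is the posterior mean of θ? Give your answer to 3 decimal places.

Posterior mean ≈ 0.191

The binomial likelihood is conjugate to the Beta prior: with 3 successes and 50 failures, the posterior is Beta(10.1+3, 5.5+50) = Beta(13.1, 55.5).
Posterior mean = α/(α+β) = 13.1/68.6 = 0.191.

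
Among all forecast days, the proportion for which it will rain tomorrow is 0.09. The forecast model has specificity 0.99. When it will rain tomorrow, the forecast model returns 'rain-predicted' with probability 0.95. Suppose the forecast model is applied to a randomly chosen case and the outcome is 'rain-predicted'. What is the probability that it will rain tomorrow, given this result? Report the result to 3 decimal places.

Write H for 'it will rain tomorrow'. Prior odds H:¬H = 0.09/0.91 = 0.098901. For the 'rain-predicted' outcome, the likelihood ratio is 0.95/0.01 = 95.000.
Posterior odds = 0.098901 × 95.000 = 9.3956, so P(H|E) = 9.3956/(1+9.3956) = 0.904.

P(H | E) ≈ 0.904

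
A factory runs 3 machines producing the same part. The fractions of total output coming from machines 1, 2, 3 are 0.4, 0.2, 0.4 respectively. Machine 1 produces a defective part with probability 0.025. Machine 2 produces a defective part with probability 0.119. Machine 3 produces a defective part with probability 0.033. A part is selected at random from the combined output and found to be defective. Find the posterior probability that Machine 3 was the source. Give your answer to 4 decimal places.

Tabulate prior·likelihood by source: [1] prior 0.4, lik 0.025, product 0.01000; [2] prior 0.2, lik 0.119, product 0.02380; [3] prior 0.4, lik 0.033, product 0.01320.
Normalizing constant = 0.047000; the posterior for Machine 3 is its product over the sum, 0.01320/0.047000 = 0.2809.

Posterior probability ≈ 0.2809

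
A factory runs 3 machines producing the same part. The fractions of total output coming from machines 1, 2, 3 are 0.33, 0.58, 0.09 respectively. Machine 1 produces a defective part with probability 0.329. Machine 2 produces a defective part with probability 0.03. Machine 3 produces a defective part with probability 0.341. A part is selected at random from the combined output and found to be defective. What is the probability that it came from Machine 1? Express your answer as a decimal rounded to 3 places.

Posterior probability ≈ 0.693

P(defective|M1) = 0.329; P(defective|M2) = 0.03; P(defective|M3) = 0.341.
Prior × likelihood for each source: 0.33·0.329=0.1086, 0.58·0.03=0.01740, 0.09·0.341=0.03069. Summing gives P(defective) = 0.15666.
P(Machine 1 | defective) = 0.1086 / 0.15666 = 0.693.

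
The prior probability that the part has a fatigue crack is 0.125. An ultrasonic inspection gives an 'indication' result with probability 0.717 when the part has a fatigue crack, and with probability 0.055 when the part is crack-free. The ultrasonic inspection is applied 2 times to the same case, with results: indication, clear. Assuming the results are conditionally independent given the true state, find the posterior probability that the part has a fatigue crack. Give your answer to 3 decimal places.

Let H be the event that the part has a fatigue crack; start with P(H) = 0.125. P('indication'|H) = 0.717, P('indication'|¬H) = 0.055.
Update on result 1 ('indication'): P(H) ← 0.717·0.1250 / (0.717·0.1250 + 0.055·0.8750) = 0.089625/0.13775 = 0.6506.
Update on result 2 ('clear'): P(H) ← 0.283·0.6506 / (0.283·0.6506 + 0.945·0.3494) = 0.18413/0.51428 = 0.3580.

Posterior P(H) ≈ 0.358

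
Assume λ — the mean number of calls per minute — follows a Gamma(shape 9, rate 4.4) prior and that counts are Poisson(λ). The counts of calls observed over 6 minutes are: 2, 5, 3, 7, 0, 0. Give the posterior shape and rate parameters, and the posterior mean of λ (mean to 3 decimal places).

Total count ∑xᵢ = 17 over n = 6 minutes.
Gamma is conjugate to the Poisson likelihood: posterior is Gamma(shape = 9+17 = 26, rate = 4.4+6 = 10.4).
Posterior mean = shape/rate = 26/10.4 = 2.500.

Posterior: Gamma(shape=26, rate=10.4); mean ≈ 2.500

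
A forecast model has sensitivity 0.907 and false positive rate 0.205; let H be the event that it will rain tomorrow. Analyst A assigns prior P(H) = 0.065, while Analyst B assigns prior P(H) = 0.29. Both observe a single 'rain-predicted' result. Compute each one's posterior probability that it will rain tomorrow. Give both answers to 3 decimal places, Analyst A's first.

P('+'|H) = 0.907, P('+'|¬H) = 0.205.
Analyst A: numerator 0.907·0.065 = 0.058955; evidence = 0.058955+0.205·0.935 = 0.25063; posterior = 0.235.
Analyst B: numerator 0.907·0.29 = 0.26303; evidence = 0.26303+0.205·0.71 = 0.40858; posterior = 0.644.

Analyst A: 0.235; Analyst B: 0.644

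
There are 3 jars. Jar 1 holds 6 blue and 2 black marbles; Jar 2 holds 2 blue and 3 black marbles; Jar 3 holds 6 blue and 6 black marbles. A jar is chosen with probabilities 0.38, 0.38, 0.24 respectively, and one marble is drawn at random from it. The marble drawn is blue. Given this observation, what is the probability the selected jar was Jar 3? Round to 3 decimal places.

P(blue|Jar 1) = 0.75; P(blue|Jar 2) = 0.4; P(blue|Jar 3) = 0.5.
Prior × likelihood for each source: 0.38·0.75=0.2850, 0.38·0.4=0.1520, 0.24·0.5=0.1200. Summing gives P(blue) = 0.55700.
P(Jar 3 | blue) = 0.1200 / 0.55700 = 0.215.

Posterior probability ≈ 0.215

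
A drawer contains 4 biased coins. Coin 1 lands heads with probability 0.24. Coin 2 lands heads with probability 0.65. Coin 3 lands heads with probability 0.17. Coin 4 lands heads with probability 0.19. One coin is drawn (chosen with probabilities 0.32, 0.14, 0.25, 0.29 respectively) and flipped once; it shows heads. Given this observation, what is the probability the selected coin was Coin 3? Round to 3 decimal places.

P(heads|C1) = 0.24; P(heads|C2) = 0.65; P(heads|C3) = 0.17; P(heads|C4) = 0.19.
Prior × likelihood for each source: 0.32·0.24=0.07680, 0.14·0.65=0.09100, 0.25·0.17=0.04250, 0.29·0.19=0.05510. Summing gives P(heads) = 0.26540.
P(Coin 3 | heads) = 0.04250 / 0.26540 = 0.160.

Posterior probability ≈ 0.160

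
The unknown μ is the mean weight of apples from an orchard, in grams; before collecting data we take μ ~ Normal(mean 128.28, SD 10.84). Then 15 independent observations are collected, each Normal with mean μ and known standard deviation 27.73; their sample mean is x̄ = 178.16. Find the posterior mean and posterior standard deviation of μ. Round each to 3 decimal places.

Prior precision 1/τ₀² = 1/10.84² = 0.00851023; data precision n/σ² = 15/27.73² = 0.0195070.
Posterior precision = 0.00851023 + 0.0195070 = 0.0280173, giving posterior SD = 1/√0.0280173 = 5.974.
Posterior mean = (0.00851023·128.28 + 0.0195070·178.16) / 0.0280173 = 163.009.

Posterior mean ≈ 163.009; posterior SD ≈ 5.974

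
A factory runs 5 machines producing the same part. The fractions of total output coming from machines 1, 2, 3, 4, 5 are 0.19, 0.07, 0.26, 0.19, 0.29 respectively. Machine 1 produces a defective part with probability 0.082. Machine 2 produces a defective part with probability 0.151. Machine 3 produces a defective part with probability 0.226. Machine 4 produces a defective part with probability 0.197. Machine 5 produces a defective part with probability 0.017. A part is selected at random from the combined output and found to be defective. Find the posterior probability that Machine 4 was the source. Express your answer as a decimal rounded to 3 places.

Posterior probability ≈ 0.294

P(defective|M1) = 0.082; P(defective|M2) = 0.151; P(defective|M3) = 0.226; P(defective|M4) = 0.197; P(defective|M5) = 0.017.
Prior × likelihood for each source: 0.19·0.082=0.01558, 0.07·0.151=0.01057, 0.26·0.226=0.05876, 0.19·0.197=0.03743, 0.29·0.017=0.004930. Summing gives P(defective) = 0.12727.
P(Machine 4 | defective) = 0.03743 / 0.12727 = 0.294.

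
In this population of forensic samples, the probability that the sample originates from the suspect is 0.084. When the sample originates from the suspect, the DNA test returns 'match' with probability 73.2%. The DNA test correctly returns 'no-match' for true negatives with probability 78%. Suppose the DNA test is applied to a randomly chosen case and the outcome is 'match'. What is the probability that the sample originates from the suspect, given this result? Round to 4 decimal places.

P(H | E) ≈ 0.2338

Write H for 'the sample originates from the suspect'. Prior odds H:¬H = 0.084/0.916 = 0.091703. For the 'match' outcome, the likelihood ratio is 0.732/0.22 = 3.3273.
Posterior odds = 0.091703 × 3.3273 = 0.30512, so P(H|E) = 0.30512/(1+0.30512) = 0.2338.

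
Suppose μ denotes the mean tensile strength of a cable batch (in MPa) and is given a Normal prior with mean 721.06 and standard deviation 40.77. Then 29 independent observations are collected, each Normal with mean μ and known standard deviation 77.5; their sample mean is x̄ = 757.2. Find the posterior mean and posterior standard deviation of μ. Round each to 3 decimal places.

Posterior mean ≈ 753.196; posterior SD ≈ 13.571

With known σ, the Normal prior is conjugate. Weight on the data is w = (n/σ²)/(n/σ² + 1/τ₀²) = 0.00482830/(0.00482830+0.00060161) = 0.88920.
Posterior mean = w·x̄ + (1−w)·μ₀ = 0.88920·757.2 + 0.11080·721.06 = 753.196. Posterior variance = 1/(0.00482830+0.00060161) = 184.165, so SD = 13.571.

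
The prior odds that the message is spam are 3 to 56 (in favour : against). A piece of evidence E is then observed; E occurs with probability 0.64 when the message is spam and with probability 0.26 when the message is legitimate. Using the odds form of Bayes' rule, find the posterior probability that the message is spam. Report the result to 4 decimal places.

Prior odds = 3/56 = 0.053571. In log-odds, ln(0.053571) = -2.9267.
Add log likelihood ratio: ln(2.4615) = 0.90079.
Posterior log-odds = -2.0260, so posterior odds = exp(-2.0260) = 0.13187. Converting, P(H|E) = 0.13187/1.1319 = 0.1165.

Posterior probability ≈ 0.1165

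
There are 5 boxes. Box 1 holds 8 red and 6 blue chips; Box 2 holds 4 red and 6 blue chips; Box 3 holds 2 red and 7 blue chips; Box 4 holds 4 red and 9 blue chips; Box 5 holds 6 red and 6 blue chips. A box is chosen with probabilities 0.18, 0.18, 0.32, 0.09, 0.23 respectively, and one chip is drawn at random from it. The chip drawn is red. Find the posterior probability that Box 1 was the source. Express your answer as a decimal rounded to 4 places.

Posterior probability ≈ 0.2646

P(red|Box 1) = 0.5714; P(red|Box 2) = 0.4; P(red|Box 3) = 0.2222; P(red|Box 4) = 0.3077; P(red|Box 5) = 0.5.
Prior × likelihood for each source: 0.18·0.5714=0.1029, 0.18·0.4=0.07200, 0.32·0.2222=0.07111, 0.09·0.3077=0.02769, 0.23·0.5=0.1150. Summing gives P(red) = 0.38866.
P(Box 1 | red) = 0.1029 / 0.38866 = 0.2646.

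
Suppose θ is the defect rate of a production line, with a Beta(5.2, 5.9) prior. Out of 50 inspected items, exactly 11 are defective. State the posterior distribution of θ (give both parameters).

Posterior: Beta(16.2, 44.9)

The binomial likelihood is conjugate to the Beta prior: with 11 successes and 39 failures, the posterior is Beta(5.2+11, 5.9+39) = Beta(16.2, 44.9).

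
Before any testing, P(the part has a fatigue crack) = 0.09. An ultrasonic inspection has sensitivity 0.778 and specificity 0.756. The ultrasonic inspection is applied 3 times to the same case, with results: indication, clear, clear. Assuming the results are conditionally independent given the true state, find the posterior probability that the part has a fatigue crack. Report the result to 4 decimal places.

Posterior P(H) ≈ 0.0265

With H the event that the part has a fatigue crack, the joint likelihood of the observed sequence is P(data|H) = 0.778·0.222·0.222 = 0.038343 and P(data|¬H) = 0.244·0.756·0.756 = 0.13945.
Bayes: P(H|data) = 0.09·0.038343 / (0.09·0.038343 + 0.91·0.13945) = 0.0034509/0.13035 = 0.0265.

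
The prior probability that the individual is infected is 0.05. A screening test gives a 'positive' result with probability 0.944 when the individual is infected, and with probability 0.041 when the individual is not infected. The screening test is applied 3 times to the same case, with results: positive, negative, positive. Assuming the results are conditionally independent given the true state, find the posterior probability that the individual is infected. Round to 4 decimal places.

Posterior P(H) ≈ 0.6197

With H the event that the individual is infected, the joint likelihood of the observed sequence is P(data|H) = 0.944·0.056·0.944 = 0.049904 and P(data|¬H) = 0.041·0.959·0.041 = 0.0016121.
Bayes: P(H|data) = 0.05·0.049904 / (0.05·0.049904 + 0.95·0.0016121) = 0.0024952/0.0040267 = 0.6197.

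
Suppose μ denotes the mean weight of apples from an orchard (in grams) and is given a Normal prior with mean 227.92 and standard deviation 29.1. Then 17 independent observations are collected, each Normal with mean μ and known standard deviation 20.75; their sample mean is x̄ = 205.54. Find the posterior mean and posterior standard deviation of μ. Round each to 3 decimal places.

With known σ, the Normal prior is conjugate. Weight on the data is w = (n/σ²)/(n/σ² + 1/τ₀²) = 0.0394832/(0.0394832+0.00118090) = 0.97096.
Posterior mean = w·x̄ + (1−w)·μ₀ = 0.97096·205.54 + 0.029040·227.92 = 206.190. Posterior variance = 1/(0.0394832+0.00118090) = 24.5917, so SD = 4.959.

Posterior mean ≈ 206.190; posterior SD ≈ 4.959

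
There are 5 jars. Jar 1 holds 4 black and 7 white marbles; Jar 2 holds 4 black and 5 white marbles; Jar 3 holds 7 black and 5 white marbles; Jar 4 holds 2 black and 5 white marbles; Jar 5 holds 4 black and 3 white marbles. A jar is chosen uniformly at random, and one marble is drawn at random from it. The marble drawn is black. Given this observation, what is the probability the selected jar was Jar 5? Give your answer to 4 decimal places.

Posterior probability ≈ 0.2541

Tabulate prior·likelihood by source: [1] prior 0.2, lik 0.3636, product 0.07273; [2] prior 0.2, lik 0.4444, product 0.08889; [3] prior 0.2, lik 0.5833, product 0.1167; [4] prior 0.2, lik 0.2857, product 0.05714; [5] prior 0.2, lik 0.5714, product 0.1143.
Normalizing constant = 0.44971; the posterior for Jar 5 is its product over the sum, 0.1143/0.44971 = 0.2541.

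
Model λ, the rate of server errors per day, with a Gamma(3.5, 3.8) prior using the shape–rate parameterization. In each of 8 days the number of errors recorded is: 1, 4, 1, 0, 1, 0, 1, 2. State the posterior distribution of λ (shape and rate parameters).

Posterior: Gamma(shape=13.5, rate=11.8)

The Poisson likelihood adds the total count to the shape and the number of exposure periods to the rate. Here ∑xᵢ = 10 and n = 8, so shape 3.5→13.5 and rate 3.8→11.8.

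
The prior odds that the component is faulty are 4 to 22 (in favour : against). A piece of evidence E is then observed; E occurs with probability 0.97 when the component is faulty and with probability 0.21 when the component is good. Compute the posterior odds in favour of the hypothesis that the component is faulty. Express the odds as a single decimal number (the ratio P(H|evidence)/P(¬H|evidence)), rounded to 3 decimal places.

Posterior odds ≈ 0.840

Prior odds = 4/22 = 0.18182.
Likelihood ratio for E = 0.97/0.21 = 4.6190.
Posterior odds = prior odds × LR = 0.83983.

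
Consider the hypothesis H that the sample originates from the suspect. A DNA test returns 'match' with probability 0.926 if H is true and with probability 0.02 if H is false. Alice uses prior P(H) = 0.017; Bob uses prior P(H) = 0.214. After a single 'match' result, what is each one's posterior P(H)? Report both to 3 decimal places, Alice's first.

Alice: 0.445; Bob: 0.927

The likelihood ratio for a 'match' result is 0.926/0.02 = 46.300.
Alice: prior odds 0.017/0.983 = 0.017294; posterior odds 0.80071; posterior probability 0.445.
Bob: prior odds 0.214/0.786 = 0.27226; posterior odds 12.606; posterior probability 0.927.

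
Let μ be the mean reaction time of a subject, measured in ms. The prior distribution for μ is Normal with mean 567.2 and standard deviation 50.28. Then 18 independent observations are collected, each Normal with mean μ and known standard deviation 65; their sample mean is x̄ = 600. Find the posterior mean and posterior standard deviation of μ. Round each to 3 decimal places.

Posterior mean ≈ 597.213; posterior SD ≈ 14.655

With known σ, the Normal prior is conjugate. Weight on the data is w = (n/σ²)/(n/σ² + 1/τ₀²) = 0.00426036/(0.00426036+0.00039556) = 0.91504.
Posterior mean = w·x̄ + (1−w)·μ₀ = 0.91504·600 + 0.084958·567.2 = 597.213. Posterior variance = 1/(0.00426036+0.00039556) = 214.781, so SD = 14.655.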